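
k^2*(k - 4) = k^3 - 4*k^2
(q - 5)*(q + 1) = q^2 - 4*q - 5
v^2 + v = v*(v + 1)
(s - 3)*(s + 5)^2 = s^3 + 7*s^2 - 5*s - 75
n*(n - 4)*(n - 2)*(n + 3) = n^4 - 3*n^3 - 10*n^2 + 24*n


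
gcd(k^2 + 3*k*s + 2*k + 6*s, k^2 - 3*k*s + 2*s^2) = 1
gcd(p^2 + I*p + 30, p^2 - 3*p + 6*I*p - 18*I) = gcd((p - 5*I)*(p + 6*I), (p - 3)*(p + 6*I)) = p + 6*I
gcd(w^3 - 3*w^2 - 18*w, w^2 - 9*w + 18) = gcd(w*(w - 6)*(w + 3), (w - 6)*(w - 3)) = w - 6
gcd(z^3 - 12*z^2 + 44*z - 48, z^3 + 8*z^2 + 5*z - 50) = z - 2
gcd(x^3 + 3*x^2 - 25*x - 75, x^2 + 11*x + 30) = x + 5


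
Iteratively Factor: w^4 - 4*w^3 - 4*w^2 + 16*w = (w + 2)*(w^3 - 6*w^2 + 8*w) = (w - 4)*(w + 2)*(w^2 - 2*w) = (w - 4)*(w - 2)*(w + 2)*(w)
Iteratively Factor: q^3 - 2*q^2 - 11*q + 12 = (q - 1)*(q^2 - q - 12) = (q - 1)*(q + 3)*(q - 4)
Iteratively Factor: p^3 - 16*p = (p - 4)*(p^2 + 4*p) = (p - 4)*(p + 4)*(p)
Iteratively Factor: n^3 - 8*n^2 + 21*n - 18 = (n - 3)*(n^2 - 5*n + 6) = (n - 3)*(n - 2)*(n - 3)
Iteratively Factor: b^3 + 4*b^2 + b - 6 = (b + 3)*(b^2 + b - 2) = (b - 1)*(b + 3)*(b + 2)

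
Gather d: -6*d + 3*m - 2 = -6*d + 3*m - 2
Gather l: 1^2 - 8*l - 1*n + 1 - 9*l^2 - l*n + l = -9*l^2 + l*(-n - 7) - n + 2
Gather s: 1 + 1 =2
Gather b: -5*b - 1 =-5*b - 1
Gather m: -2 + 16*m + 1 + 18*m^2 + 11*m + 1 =18*m^2 + 27*m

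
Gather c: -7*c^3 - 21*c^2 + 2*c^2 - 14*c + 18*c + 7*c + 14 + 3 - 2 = -7*c^3 - 19*c^2 + 11*c + 15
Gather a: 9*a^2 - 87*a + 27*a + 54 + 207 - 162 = 9*a^2 - 60*a + 99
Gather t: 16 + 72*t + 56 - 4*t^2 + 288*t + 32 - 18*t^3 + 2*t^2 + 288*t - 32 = -18*t^3 - 2*t^2 + 648*t + 72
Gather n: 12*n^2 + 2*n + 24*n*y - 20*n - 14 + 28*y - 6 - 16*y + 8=12*n^2 + n*(24*y - 18) + 12*y - 12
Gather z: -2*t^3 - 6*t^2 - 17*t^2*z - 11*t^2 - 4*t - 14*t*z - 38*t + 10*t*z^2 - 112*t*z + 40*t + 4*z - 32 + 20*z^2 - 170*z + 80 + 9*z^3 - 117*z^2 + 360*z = -2*t^3 - 17*t^2 - 2*t + 9*z^3 + z^2*(10*t - 97) + z*(-17*t^2 - 126*t + 194) + 48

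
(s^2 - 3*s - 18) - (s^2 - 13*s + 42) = 10*s - 60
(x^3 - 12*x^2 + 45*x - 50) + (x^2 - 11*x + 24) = x^3 - 11*x^2 + 34*x - 26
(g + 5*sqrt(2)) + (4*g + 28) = 5*g + 5*sqrt(2) + 28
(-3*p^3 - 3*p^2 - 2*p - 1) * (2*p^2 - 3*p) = -6*p^5 + 3*p^4 + 5*p^3 + 4*p^2 + 3*p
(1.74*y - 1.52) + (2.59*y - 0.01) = 4.33*y - 1.53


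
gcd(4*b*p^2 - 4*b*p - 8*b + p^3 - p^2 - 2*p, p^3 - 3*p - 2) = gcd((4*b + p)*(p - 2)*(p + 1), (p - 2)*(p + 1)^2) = p^2 - p - 2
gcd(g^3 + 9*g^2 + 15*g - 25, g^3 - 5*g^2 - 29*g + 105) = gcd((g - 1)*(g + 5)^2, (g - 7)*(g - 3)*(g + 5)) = g + 5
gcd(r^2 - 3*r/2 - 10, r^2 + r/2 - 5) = r + 5/2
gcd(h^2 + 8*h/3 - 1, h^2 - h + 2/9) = h - 1/3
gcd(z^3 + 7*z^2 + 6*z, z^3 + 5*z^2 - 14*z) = z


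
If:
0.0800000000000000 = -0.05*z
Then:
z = -1.60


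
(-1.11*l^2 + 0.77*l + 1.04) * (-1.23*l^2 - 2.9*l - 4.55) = 1.3653*l^4 + 2.2719*l^3 + 1.5383*l^2 - 6.5195*l - 4.732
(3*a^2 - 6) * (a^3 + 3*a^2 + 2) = 3*a^5 + 9*a^4 - 6*a^3 - 12*a^2 - 12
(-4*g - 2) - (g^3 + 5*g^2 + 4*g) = -g^3 - 5*g^2 - 8*g - 2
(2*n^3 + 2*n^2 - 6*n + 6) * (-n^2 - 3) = -2*n^5 - 2*n^4 - 12*n^2 + 18*n - 18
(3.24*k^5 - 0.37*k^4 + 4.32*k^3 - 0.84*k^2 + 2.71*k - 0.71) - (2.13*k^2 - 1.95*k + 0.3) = 3.24*k^5 - 0.37*k^4 + 4.32*k^3 - 2.97*k^2 + 4.66*k - 1.01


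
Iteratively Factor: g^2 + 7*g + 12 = (g + 4)*(g + 3)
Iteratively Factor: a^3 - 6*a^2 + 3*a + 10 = (a - 2)*(a^2 - 4*a - 5) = (a - 5)*(a - 2)*(a + 1)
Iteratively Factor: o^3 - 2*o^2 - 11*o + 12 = (o - 4)*(o^2 + 2*o - 3) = (o - 4)*(o + 3)*(o - 1)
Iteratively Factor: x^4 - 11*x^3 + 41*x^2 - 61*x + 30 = (x - 2)*(x^3 - 9*x^2 + 23*x - 15) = (x - 2)*(x - 1)*(x^2 - 8*x + 15) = (x - 3)*(x - 2)*(x - 1)*(x - 5)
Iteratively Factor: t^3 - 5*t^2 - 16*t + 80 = (t + 4)*(t^2 - 9*t + 20) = (t - 5)*(t + 4)*(t - 4)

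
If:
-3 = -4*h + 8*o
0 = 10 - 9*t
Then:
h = 2*o + 3/4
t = 10/9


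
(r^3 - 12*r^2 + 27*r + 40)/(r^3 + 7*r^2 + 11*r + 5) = (r^2 - 13*r + 40)/(r^2 + 6*r + 5)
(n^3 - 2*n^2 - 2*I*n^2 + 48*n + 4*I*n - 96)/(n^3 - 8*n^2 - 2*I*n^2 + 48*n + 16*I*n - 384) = (n - 2)/(n - 8)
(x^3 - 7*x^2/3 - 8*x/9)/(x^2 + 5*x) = (9*x^2 - 21*x - 8)/(9*(x + 5))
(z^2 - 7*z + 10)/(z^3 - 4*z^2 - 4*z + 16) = (z - 5)/(z^2 - 2*z - 8)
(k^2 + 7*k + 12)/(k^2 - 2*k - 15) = (k + 4)/(k - 5)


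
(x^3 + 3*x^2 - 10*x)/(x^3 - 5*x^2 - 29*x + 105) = x*(x - 2)/(x^2 - 10*x + 21)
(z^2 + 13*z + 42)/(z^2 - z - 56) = (z + 6)/(z - 8)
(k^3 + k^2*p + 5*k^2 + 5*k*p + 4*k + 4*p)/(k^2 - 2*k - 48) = (k^3 + k^2*p + 5*k^2 + 5*k*p + 4*k + 4*p)/(k^2 - 2*k - 48)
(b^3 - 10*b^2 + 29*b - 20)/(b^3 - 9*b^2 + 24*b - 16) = (b - 5)/(b - 4)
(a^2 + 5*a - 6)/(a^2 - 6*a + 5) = (a + 6)/(a - 5)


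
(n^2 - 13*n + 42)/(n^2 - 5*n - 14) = (n - 6)/(n + 2)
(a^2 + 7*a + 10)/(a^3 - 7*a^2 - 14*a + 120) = (a^2 + 7*a + 10)/(a^3 - 7*a^2 - 14*a + 120)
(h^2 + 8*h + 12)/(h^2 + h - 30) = (h + 2)/(h - 5)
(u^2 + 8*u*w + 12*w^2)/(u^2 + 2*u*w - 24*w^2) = (u + 2*w)/(u - 4*w)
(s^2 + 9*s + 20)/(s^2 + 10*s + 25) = (s + 4)/(s + 5)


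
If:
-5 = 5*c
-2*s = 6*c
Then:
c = -1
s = 3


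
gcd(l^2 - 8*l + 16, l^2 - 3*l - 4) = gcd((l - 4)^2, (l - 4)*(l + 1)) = l - 4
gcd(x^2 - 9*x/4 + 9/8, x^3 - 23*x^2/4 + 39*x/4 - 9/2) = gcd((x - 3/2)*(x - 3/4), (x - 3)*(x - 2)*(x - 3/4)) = x - 3/4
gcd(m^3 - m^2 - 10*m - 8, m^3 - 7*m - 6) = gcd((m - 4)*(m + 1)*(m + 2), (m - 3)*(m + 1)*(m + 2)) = m^2 + 3*m + 2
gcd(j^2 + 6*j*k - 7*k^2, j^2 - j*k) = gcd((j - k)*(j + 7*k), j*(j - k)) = j - k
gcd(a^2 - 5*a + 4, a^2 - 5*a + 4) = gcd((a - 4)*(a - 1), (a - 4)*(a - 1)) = a^2 - 5*a + 4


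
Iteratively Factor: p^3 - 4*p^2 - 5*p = (p - 5)*(p^2 + p) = (p - 5)*(p + 1)*(p)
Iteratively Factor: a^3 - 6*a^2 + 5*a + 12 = (a + 1)*(a^2 - 7*a + 12) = (a - 3)*(a + 1)*(a - 4)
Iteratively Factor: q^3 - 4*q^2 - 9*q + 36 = (q + 3)*(q^2 - 7*q + 12) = (q - 3)*(q + 3)*(q - 4)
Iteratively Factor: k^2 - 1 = (k + 1)*(k - 1)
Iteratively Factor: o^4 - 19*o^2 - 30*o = (o + 2)*(o^3 - 2*o^2 - 15*o) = o*(o + 2)*(o^2 - 2*o - 15) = o*(o + 2)*(o + 3)*(o - 5)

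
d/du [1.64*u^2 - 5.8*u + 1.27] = 3.28*u - 5.8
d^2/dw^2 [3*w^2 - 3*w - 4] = 6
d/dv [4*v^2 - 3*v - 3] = 8*v - 3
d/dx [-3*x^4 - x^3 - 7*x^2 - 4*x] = -12*x^3 - 3*x^2 - 14*x - 4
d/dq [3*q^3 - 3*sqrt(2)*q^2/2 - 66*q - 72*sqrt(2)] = 9*q^2 - 3*sqrt(2)*q - 66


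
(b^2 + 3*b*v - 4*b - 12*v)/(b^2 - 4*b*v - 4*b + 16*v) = (-b - 3*v)/(-b + 4*v)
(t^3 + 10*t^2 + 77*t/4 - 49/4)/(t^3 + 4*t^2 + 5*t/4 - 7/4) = (t + 7)/(t + 1)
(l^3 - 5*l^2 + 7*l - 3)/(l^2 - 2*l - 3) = (l^2 - 2*l + 1)/(l + 1)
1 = 1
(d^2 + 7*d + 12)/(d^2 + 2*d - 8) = (d + 3)/(d - 2)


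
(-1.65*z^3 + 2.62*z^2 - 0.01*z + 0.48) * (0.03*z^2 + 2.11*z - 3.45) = -0.0495*z^5 - 3.4029*z^4 + 11.2204*z^3 - 9.0457*z^2 + 1.0473*z - 1.656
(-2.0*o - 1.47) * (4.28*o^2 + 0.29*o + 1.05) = -8.56*o^3 - 6.8716*o^2 - 2.5263*o - 1.5435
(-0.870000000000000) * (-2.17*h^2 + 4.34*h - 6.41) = 1.8879*h^2 - 3.7758*h + 5.5767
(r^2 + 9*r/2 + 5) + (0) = r^2 + 9*r/2 + 5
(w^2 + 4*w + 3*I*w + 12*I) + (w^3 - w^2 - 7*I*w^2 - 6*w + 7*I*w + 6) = w^3 - 7*I*w^2 - 2*w + 10*I*w + 6 + 12*I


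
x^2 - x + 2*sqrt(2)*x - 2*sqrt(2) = (x - 1)*(x + 2*sqrt(2))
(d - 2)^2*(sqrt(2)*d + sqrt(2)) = sqrt(2)*d^3 - 3*sqrt(2)*d^2 + 4*sqrt(2)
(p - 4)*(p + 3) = p^2 - p - 12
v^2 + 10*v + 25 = (v + 5)^2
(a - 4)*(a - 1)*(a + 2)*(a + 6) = a^4 + 3*a^3 - 24*a^2 - 28*a + 48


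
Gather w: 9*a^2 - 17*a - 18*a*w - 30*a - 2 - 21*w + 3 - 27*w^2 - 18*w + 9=9*a^2 - 47*a - 27*w^2 + w*(-18*a - 39) + 10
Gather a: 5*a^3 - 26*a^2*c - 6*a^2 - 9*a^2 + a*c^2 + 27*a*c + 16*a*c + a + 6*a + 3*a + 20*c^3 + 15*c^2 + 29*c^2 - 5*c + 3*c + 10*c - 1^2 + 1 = 5*a^3 + a^2*(-26*c - 15) + a*(c^2 + 43*c + 10) + 20*c^3 + 44*c^2 + 8*c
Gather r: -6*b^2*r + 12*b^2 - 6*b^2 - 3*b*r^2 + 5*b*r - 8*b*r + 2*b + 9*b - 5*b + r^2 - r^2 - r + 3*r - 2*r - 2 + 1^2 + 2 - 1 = 6*b^2 - 3*b*r^2 + 6*b + r*(-6*b^2 - 3*b)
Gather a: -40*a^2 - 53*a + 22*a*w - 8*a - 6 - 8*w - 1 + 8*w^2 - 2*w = -40*a^2 + a*(22*w - 61) + 8*w^2 - 10*w - 7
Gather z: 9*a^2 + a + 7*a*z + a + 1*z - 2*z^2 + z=9*a^2 + 2*a - 2*z^2 + z*(7*a + 2)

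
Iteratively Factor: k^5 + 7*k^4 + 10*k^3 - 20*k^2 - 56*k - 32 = (k + 2)*(k^4 + 5*k^3 - 20*k - 16) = (k + 1)*(k + 2)*(k^3 + 4*k^2 - 4*k - 16) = (k + 1)*(k + 2)^2*(k^2 + 2*k - 8) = (k + 1)*(k + 2)^2*(k + 4)*(k - 2)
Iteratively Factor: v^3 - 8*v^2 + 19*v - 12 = (v - 3)*(v^2 - 5*v + 4) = (v - 4)*(v - 3)*(v - 1)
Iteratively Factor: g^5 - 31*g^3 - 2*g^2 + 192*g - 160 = (g + 4)*(g^4 - 4*g^3 - 15*g^2 + 58*g - 40) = (g + 4)^2*(g^3 - 8*g^2 + 17*g - 10) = (g - 5)*(g + 4)^2*(g^2 - 3*g + 2) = (g - 5)*(g - 2)*(g + 4)^2*(g - 1)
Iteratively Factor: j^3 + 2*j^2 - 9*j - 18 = (j + 3)*(j^2 - j - 6) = (j + 2)*(j + 3)*(j - 3)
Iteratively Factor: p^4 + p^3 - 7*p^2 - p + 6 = (p + 3)*(p^3 - 2*p^2 - p + 2) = (p + 1)*(p + 3)*(p^2 - 3*p + 2) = (p - 1)*(p + 1)*(p + 3)*(p - 2)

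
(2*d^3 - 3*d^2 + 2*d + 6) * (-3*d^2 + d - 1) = -6*d^5 + 11*d^4 - 11*d^3 - 13*d^2 + 4*d - 6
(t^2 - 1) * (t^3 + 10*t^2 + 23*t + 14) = t^5 + 10*t^4 + 22*t^3 + 4*t^2 - 23*t - 14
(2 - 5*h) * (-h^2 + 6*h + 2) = 5*h^3 - 32*h^2 + 2*h + 4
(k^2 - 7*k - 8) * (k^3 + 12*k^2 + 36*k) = k^5 + 5*k^4 - 56*k^3 - 348*k^2 - 288*k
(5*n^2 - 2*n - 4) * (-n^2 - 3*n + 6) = -5*n^4 - 13*n^3 + 40*n^2 - 24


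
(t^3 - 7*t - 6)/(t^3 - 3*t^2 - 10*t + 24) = (t^3 - 7*t - 6)/(t^3 - 3*t^2 - 10*t + 24)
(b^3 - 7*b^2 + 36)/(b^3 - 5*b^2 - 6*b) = (b^2 - b - 6)/(b*(b + 1))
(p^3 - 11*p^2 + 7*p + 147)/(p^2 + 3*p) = p - 14 + 49/p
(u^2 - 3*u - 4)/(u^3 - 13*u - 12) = 1/(u + 3)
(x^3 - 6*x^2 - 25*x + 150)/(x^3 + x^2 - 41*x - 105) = (x^2 - 11*x + 30)/(x^2 - 4*x - 21)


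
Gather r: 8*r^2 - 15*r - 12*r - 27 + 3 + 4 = 8*r^2 - 27*r - 20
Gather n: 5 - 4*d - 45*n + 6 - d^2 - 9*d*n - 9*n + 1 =-d^2 - 4*d + n*(-9*d - 54) + 12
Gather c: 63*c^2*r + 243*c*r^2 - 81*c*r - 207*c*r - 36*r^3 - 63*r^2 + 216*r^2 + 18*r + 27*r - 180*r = 63*c^2*r + c*(243*r^2 - 288*r) - 36*r^3 + 153*r^2 - 135*r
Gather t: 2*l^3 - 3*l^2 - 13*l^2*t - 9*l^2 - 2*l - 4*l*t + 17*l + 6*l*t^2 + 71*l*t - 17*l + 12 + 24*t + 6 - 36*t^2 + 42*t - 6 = 2*l^3 - 12*l^2 - 2*l + t^2*(6*l - 36) + t*(-13*l^2 + 67*l + 66) + 12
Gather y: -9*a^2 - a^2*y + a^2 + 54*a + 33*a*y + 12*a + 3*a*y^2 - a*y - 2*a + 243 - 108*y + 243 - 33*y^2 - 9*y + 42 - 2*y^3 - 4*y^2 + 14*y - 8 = -8*a^2 + 64*a - 2*y^3 + y^2*(3*a - 37) + y*(-a^2 + 32*a - 103) + 520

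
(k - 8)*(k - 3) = k^2 - 11*k + 24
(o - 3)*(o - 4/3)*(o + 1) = o^3 - 10*o^2/3 - o/3 + 4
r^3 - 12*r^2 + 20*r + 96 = (r - 8)*(r - 6)*(r + 2)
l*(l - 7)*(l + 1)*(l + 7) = l^4 + l^3 - 49*l^2 - 49*l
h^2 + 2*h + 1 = (h + 1)^2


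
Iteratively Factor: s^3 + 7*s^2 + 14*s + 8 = (s + 2)*(s^2 + 5*s + 4) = (s + 1)*(s + 2)*(s + 4)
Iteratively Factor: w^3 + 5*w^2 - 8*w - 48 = (w + 4)*(w^2 + w - 12) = (w - 3)*(w + 4)*(w + 4)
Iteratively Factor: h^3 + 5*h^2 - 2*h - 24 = (h - 2)*(h^2 + 7*h + 12) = (h - 2)*(h + 3)*(h + 4)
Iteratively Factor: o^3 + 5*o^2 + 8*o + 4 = (o + 2)*(o^2 + 3*o + 2) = (o + 2)^2*(o + 1)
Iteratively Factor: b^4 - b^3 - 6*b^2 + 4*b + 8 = (b + 2)*(b^3 - 3*b^2 + 4) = (b - 2)*(b + 2)*(b^2 - b - 2) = (b - 2)^2*(b + 2)*(b + 1)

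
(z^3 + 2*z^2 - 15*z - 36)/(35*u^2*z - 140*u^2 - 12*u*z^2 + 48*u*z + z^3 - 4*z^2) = (z^2 + 6*z + 9)/(35*u^2 - 12*u*z + z^2)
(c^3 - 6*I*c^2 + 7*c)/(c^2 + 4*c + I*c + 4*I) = c*(c - 7*I)/(c + 4)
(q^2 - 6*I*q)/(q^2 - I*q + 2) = q*(q - 6*I)/(q^2 - I*q + 2)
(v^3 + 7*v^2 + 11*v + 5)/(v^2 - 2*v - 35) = (v^2 + 2*v + 1)/(v - 7)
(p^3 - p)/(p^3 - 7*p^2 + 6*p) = (p + 1)/(p - 6)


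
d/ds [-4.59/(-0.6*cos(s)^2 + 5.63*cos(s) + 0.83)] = (5.508*cos(s) - 25.8417)*sin(s)/(-0.6*cos(s)^2 + 5.63*cos(s) + 0.83)^2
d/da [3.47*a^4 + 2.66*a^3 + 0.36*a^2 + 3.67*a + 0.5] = 13.88*a^3 + 7.98*a^2 + 0.72*a + 3.67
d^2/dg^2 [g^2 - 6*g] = 2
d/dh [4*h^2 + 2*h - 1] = 8*h + 2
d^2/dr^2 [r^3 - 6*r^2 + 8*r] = 6*r - 12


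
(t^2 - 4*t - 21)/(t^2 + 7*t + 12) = (t - 7)/(t + 4)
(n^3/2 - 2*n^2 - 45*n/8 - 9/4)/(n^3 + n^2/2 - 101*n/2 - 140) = (4*n^3 - 16*n^2 - 45*n - 18)/(4*(2*n^3 + n^2 - 101*n - 280))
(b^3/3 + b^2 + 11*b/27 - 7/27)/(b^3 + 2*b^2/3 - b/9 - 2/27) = (3*b^2 + 10*b + 7)/(9*b^2 + 9*b + 2)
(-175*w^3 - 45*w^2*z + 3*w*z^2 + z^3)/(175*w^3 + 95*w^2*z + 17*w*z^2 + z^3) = (-7*w + z)/(7*w + z)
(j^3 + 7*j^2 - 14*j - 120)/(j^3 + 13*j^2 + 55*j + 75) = (j^2 + 2*j - 24)/(j^2 + 8*j + 15)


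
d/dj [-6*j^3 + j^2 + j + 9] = -18*j^2 + 2*j + 1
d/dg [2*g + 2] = 2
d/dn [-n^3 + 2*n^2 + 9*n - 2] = -3*n^2 + 4*n + 9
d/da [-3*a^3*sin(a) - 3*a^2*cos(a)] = -3*a*(a^2*cos(a) + 2*a*sin(a) + 2*cos(a))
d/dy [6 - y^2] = -2*y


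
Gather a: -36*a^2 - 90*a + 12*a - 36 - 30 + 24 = -36*a^2 - 78*a - 42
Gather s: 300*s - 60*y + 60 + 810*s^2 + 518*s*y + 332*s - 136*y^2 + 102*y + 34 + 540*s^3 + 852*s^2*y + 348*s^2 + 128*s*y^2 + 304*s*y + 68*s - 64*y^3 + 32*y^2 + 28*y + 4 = 540*s^3 + s^2*(852*y + 1158) + s*(128*y^2 + 822*y + 700) - 64*y^3 - 104*y^2 + 70*y + 98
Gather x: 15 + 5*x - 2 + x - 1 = 6*x + 12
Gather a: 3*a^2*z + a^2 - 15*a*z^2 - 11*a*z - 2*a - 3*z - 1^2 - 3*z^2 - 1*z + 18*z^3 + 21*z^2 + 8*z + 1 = a^2*(3*z + 1) + a*(-15*z^2 - 11*z - 2) + 18*z^3 + 18*z^2 + 4*z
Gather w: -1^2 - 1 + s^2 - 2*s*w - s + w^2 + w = s^2 - s + w^2 + w*(1 - 2*s) - 2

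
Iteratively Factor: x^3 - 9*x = (x - 3)*(x^2 + 3*x) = (x - 3)*(x + 3)*(x)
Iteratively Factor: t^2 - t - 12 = (t + 3)*(t - 4)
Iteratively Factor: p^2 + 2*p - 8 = (p - 2)*(p + 4)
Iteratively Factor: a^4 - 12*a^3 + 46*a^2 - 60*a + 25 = (a - 1)*(a^3 - 11*a^2 + 35*a - 25) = (a - 5)*(a - 1)*(a^2 - 6*a + 5) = (a - 5)*(a - 1)^2*(a - 5)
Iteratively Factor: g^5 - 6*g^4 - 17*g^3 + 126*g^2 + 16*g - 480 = (g + 4)*(g^4 - 10*g^3 + 23*g^2 + 34*g - 120) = (g - 5)*(g + 4)*(g^3 - 5*g^2 - 2*g + 24) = (g - 5)*(g - 4)*(g + 4)*(g^2 - g - 6) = (g - 5)*(g - 4)*(g - 3)*(g + 4)*(g + 2)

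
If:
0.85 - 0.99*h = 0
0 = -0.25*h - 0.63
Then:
No Solution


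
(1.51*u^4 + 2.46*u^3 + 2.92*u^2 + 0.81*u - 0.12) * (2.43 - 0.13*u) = -0.1963*u^5 + 3.3495*u^4 + 5.5982*u^3 + 6.9903*u^2 + 1.9839*u - 0.2916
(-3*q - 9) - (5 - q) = -2*q - 14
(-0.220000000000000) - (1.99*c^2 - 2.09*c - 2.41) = -1.99*c^2 + 2.09*c + 2.19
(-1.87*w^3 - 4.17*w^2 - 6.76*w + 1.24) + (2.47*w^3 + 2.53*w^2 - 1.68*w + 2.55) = 0.6*w^3 - 1.64*w^2 - 8.44*w + 3.79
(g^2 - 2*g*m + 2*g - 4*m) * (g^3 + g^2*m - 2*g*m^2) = g^5 - g^4*m + 2*g^4 - 4*g^3*m^2 - 2*g^3*m + 4*g^2*m^3 - 8*g^2*m^2 + 8*g*m^3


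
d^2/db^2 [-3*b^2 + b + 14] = -6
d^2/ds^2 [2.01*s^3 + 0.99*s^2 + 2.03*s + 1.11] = 12.06*s + 1.98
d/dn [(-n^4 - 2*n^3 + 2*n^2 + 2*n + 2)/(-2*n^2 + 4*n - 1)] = 2*(2*n^5 - 4*n^4 - 6*n^3 + 9*n^2 + 2*n - 5)/(4*n^4 - 16*n^3 + 20*n^2 - 8*n + 1)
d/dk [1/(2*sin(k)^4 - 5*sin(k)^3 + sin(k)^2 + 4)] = (-8*sin(k)^2 + 15*sin(k) - 2)*sin(k)*cos(k)/(2*sin(k)^4 - 5*sin(k)^3 + sin(k)^2 + 4)^2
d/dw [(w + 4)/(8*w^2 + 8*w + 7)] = (8*w^2 + 8*w - 8*(w + 4)*(2*w + 1) + 7)/(8*w^2 + 8*w + 7)^2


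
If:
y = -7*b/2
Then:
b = -2*y/7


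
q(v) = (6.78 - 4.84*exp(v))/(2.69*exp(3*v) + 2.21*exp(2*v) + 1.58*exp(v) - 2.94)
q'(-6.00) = 0.00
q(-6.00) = -2.31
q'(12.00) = 0.00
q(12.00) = 0.00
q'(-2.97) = 0.01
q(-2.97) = -2.29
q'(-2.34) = 0.00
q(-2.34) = -2.28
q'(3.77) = 0.00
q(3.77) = -0.00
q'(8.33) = 0.00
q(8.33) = -0.00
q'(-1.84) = -0.05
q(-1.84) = -2.29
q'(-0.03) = -4.27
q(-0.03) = 0.66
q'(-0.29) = -66.38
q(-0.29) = 5.21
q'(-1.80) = -0.06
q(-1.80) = -2.29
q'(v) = (6.78 - 4.84*exp(v))*(-8.07*exp(3*v) - 4.42*exp(2*v) - 1.58*exp(v))/(2.69*exp(3*v) + 2.21*exp(2*v) + 1.58*exp(v) - 2.94)^2 - 4.84*exp(v)/(2.69*exp(3*v) + 2.21*exp(2*v) + 1.58*exp(v) - 2.94)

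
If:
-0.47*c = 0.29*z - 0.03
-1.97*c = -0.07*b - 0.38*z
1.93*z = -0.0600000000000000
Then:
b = 2.50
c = 0.08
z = -0.03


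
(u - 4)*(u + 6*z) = u^2 + 6*u*z - 4*u - 24*z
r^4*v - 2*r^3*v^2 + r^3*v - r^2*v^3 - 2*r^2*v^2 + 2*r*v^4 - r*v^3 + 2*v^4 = (r - 2*v)*(r - v)*(r + v)*(r*v + v)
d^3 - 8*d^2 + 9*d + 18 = (d - 6)*(d - 3)*(d + 1)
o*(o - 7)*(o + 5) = o^3 - 2*o^2 - 35*o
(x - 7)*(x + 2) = x^2 - 5*x - 14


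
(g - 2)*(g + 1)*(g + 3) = g^3 + 2*g^2 - 5*g - 6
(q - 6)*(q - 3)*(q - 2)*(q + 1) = q^4 - 10*q^3 + 25*q^2 - 36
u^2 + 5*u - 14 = (u - 2)*(u + 7)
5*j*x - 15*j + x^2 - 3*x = (5*j + x)*(x - 3)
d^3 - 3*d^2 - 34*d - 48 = (d - 8)*(d + 2)*(d + 3)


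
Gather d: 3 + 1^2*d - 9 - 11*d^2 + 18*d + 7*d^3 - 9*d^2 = 7*d^3 - 20*d^2 + 19*d - 6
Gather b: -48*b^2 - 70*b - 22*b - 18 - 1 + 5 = -48*b^2 - 92*b - 14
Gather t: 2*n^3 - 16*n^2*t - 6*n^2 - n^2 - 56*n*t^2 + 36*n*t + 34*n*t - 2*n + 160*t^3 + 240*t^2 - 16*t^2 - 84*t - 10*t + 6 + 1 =2*n^3 - 7*n^2 - 2*n + 160*t^3 + t^2*(224 - 56*n) + t*(-16*n^2 + 70*n - 94) + 7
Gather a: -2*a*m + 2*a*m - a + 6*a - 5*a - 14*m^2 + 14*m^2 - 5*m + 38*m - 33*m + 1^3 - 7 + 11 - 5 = 0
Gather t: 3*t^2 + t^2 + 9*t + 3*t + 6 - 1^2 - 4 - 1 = 4*t^2 + 12*t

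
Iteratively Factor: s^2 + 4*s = (s)*(s + 4)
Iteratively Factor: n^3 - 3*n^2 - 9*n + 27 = (n - 3)*(n^2 - 9) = (n - 3)^2*(n + 3)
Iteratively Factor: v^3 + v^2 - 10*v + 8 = (v - 2)*(v^2 + 3*v - 4) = (v - 2)*(v - 1)*(v + 4)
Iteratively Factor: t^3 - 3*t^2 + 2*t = (t)*(t^2 - 3*t + 2) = t*(t - 2)*(t - 1)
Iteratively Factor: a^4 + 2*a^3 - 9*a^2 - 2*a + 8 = (a + 4)*(a^3 - 2*a^2 - a + 2) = (a - 2)*(a + 4)*(a^2 - 1) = (a - 2)*(a - 1)*(a + 4)*(a + 1)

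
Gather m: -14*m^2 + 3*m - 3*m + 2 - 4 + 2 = -14*m^2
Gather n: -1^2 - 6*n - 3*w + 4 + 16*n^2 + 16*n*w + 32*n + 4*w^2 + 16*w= 16*n^2 + n*(16*w + 26) + 4*w^2 + 13*w + 3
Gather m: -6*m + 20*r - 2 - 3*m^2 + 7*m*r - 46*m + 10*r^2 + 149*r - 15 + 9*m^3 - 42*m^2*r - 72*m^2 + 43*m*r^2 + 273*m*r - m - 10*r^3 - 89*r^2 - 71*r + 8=9*m^3 + m^2*(-42*r - 75) + m*(43*r^2 + 280*r - 53) - 10*r^3 - 79*r^2 + 98*r - 9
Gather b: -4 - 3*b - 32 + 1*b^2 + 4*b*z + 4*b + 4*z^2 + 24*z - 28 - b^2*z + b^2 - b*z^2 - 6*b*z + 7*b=b^2*(2 - z) + b*(-z^2 - 2*z + 8) + 4*z^2 + 24*z - 64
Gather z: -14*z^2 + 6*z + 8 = -14*z^2 + 6*z + 8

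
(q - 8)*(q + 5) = q^2 - 3*q - 40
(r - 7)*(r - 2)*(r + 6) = r^3 - 3*r^2 - 40*r + 84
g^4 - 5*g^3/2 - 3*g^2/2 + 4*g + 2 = (g - 2)^2*(g + 1/2)*(g + 1)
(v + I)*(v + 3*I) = v^2 + 4*I*v - 3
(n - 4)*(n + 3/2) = n^2 - 5*n/2 - 6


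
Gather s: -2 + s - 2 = s - 4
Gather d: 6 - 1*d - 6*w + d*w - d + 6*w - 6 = d*(w - 2)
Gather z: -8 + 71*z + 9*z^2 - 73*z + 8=9*z^2 - 2*z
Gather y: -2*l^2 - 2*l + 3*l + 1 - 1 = -2*l^2 + l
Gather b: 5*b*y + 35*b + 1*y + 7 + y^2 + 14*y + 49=b*(5*y + 35) + y^2 + 15*y + 56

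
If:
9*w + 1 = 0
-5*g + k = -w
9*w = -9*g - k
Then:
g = 4/63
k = 3/7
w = -1/9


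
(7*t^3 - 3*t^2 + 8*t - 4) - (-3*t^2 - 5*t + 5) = 7*t^3 + 13*t - 9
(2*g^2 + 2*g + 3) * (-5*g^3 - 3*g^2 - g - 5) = -10*g^5 - 16*g^4 - 23*g^3 - 21*g^2 - 13*g - 15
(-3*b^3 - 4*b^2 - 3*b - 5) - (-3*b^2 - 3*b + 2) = -3*b^3 - b^2 - 7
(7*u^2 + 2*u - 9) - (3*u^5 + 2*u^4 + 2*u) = -3*u^5 - 2*u^4 + 7*u^2 - 9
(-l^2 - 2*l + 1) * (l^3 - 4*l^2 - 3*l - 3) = -l^5 + 2*l^4 + 12*l^3 + 5*l^2 + 3*l - 3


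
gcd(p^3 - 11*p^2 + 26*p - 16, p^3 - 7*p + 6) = p^2 - 3*p + 2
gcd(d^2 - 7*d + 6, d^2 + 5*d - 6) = d - 1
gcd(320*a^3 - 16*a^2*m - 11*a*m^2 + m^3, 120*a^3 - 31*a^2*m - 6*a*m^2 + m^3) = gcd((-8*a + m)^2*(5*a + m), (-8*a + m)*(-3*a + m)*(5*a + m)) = 40*a^2 + 3*a*m - m^2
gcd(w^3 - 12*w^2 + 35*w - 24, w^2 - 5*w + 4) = w - 1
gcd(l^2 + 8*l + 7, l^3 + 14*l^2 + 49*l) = l + 7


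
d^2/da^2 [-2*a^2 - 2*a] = -4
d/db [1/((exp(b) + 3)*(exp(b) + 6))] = (-2*exp(b) - 9)*exp(b)/(exp(4*b) + 18*exp(3*b) + 117*exp(2*b) + 324*exp(b) + 324)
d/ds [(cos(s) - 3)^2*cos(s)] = 3*(1 - cos(s))*(cos(s) - 3)*sin(s)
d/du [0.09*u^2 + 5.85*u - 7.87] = 0.18*u + 5.85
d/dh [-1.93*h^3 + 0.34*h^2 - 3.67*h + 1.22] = -5.79*h^2 + 0.68*h - 3.67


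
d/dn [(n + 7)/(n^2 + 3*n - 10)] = (n^2 + 3*n - (n + 7)*(2*n + 3) - 10)/(n^2 + 3*n - 10)^2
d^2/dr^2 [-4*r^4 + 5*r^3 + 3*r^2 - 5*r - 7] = -48*r^2 + 30*r + 6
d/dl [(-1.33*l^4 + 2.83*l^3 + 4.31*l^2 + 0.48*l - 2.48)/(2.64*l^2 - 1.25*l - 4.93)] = (-7.0224*l^5 + 12.4587*l^4 + 19.1526*l^3 - 48.5104*l^2 - 29.4022*l - 5.4664)/(6.9696*l^4 - 6.6*l^3 - 24.4679*l^2 + 12.325*l + 24.3049)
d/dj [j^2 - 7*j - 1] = 2*j - 7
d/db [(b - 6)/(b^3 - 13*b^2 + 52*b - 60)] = (7 - 2*b)/(b^4 - 14*b^3 + 69*b^2 - 140*b + 100)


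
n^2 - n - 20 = (n - 5)*(n + 4)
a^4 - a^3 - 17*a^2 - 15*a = a*(a - 5)*(a + 1)*(a + 3)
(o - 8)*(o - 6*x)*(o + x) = o^3 - 5*o^2*x - 8*o^2 - 6*o*x^2 + 40*o*x + 48*x^2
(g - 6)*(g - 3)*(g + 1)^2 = g^4 - 7*g^3 + g^2 + 27*g + 18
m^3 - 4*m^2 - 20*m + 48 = (m - 6)*(m - 2)*(m + 4)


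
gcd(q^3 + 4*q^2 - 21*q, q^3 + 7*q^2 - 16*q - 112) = q + 7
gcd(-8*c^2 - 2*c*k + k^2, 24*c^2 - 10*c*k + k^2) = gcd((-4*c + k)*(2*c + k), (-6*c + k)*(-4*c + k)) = 4*c - k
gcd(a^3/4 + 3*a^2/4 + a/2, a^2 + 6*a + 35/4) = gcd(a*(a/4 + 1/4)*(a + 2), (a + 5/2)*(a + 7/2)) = 1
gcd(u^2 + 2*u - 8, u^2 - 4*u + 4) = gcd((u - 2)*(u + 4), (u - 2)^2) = u - 2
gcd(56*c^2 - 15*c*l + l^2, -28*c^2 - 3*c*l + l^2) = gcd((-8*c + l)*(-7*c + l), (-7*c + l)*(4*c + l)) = 7*c - l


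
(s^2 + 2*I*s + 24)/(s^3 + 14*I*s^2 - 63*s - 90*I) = (s - 4*I)/(s^2 + 8*I*s - 15)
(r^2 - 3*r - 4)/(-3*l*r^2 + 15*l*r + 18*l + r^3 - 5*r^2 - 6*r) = (r - 4)/(-3*l*r + 18*l + r^2 - 6*r)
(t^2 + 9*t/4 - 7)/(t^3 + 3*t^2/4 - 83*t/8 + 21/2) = 2/(2*t - 3)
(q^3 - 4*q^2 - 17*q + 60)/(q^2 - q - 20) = q - 3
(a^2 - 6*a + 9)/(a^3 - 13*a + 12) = (a - 3)/(a^2 + 3*a - 4)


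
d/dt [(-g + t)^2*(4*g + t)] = (-7*g - 3*t)*(g - t)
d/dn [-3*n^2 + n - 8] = 1 - 6*n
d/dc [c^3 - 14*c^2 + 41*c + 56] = 3*c^2 - 28*c + 41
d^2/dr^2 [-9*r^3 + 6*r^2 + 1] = 12 - 54*r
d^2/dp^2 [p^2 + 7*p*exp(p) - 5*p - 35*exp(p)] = 7*p*exp(p) - 21*exp(p) + 2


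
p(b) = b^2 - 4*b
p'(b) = 2*b - 4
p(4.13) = 0.54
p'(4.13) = 4.26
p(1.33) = -3.55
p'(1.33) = -1.34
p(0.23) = -0.87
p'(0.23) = -3.54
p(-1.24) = 6.50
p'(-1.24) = -6.48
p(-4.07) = 32.84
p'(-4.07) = -12.14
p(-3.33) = 24.41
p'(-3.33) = -10.66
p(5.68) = 9.54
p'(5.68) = 7.36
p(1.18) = -3.33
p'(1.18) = -1.64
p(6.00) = 12.00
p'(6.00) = 8.00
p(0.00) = 0.00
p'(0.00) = -4.00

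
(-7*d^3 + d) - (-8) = -7*d^3 + d + 8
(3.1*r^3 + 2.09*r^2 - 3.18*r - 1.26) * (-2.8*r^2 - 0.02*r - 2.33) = -8.68*r^5 - 5.914*r^4 + 1.6392*r^3 - 1.2781*r^2 + 7.4346*r + 2.9358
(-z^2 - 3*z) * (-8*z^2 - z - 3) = 8*z^4 + 25*z^3 + 6*z^2 + 9*z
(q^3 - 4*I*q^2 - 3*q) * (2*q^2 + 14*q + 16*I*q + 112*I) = 2*q^5 + 14*q^4 + 8*I*q^4 + 58*q^3 + 56*I*q^3 + 406*q^2 - 48*I*q^2 - 336*I*q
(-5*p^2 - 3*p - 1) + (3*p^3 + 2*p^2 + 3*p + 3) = 3*p^3 - 3*p^2 + 2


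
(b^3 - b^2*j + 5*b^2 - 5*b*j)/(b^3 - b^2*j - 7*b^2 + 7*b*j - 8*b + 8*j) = b*(b + 5)/(b^2 - 7*b - 8)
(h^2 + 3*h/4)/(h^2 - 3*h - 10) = h*(4*h + 3)/(4*(h^2 - 3*h - 10))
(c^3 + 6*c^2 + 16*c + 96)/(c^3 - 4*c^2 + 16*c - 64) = (c + 6)/(c - 4)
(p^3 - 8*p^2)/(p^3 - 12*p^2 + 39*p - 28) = p^2*(p - 8)/(p^3 - 12*p^2 + 39*p - 28)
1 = 1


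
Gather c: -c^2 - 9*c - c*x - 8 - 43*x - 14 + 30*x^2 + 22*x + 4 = -c^2 + c*(-x - 9) + 30*x^2 - 21*x - 18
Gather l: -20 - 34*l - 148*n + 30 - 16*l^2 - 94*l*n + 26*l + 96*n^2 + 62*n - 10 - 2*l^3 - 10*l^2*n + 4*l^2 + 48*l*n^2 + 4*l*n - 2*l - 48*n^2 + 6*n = -2*l^3 + l^2*(-10*n - 12) + l*(48*n^2 - 90*n - 10) + 48*n^2 - 80*n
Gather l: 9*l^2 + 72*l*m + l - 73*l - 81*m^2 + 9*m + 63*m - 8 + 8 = 9*l^2 + l*(72*m - 72) - 81*m^2 + 72*m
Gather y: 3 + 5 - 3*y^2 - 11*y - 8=-3*y^2 - 11*y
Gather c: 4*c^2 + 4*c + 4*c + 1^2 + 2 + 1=4*c^2 + 8*c + 4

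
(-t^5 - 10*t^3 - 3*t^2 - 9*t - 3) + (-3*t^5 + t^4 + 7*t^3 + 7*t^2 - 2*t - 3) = -4*t^5 + t^4 - 3*t^3 + 4*t^2 - 11*t - 6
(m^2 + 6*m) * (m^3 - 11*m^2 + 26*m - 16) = m^5 - 5*m^4 - 40*m^3 + 140*m^2 - 96*m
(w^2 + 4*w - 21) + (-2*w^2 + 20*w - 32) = -w^2 + 24*w - 53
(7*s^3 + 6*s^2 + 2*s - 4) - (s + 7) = 7*s^3 + 6*s^2 + s - 11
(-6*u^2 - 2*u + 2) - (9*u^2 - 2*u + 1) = 1 - 15*u^2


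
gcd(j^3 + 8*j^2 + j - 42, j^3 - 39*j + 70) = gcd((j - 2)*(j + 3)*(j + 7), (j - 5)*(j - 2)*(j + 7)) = j^2 + 5*j - 14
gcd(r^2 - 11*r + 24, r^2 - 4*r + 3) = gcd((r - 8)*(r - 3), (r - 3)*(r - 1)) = r - 3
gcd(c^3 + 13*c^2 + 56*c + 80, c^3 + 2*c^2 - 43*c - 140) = c^2 + 9*c + 20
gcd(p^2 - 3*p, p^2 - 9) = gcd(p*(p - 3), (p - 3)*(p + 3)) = p - 3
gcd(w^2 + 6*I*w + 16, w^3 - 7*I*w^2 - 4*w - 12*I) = w - 2*I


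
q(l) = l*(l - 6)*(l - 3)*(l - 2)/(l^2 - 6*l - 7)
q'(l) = l*(6 - 2*l)*(l - 6)*(l - 3)*(l - 2)/(l^2 - 6*l - 7)^2 + l*(l - 6)*(l - 3)/(l^2 - 6*l - 7) + l*(l - 6)*(l - 2)/(l^2 - 6*l - 7) + l*(l - 3)*(l - 2)/(l^2 - 6*l - 7) + (l - 6)*(l - 3)*(l - 2)/(l^2 - 6*l - 7) = (2*l^5 - 29*l^4 + 104*l^3 + 51*l^2 - 504*l + 252)/(l^4 - 12*l^3 + 22*l^2 + 84*l + 49)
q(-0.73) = -23.97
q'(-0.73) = 137.28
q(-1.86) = 35.99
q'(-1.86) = 5.25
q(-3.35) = 43.75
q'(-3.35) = -9.96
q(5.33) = 2.62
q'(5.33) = -0.35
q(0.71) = 1.03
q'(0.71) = -0.43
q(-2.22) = 35.74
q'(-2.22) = -2.59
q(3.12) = 0.08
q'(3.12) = 0.70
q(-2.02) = 35.53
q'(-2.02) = 0.84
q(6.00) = 0.00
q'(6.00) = -10.29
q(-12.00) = 217.03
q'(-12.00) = -28.96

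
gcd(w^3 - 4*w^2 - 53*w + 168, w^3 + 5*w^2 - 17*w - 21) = w^2 + 4*w - 21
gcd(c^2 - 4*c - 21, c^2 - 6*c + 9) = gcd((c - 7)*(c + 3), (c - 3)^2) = 1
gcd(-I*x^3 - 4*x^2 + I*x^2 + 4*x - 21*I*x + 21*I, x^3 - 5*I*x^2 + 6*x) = 1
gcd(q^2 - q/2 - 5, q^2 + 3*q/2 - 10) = q - 5/2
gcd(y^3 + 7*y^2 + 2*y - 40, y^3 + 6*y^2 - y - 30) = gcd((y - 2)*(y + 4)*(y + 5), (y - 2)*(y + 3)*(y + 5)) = y^2 + 3*y - 10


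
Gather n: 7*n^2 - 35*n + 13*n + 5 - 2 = 7*n^2 - 22*n + 3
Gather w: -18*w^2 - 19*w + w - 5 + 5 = -18*w^2 - 18*w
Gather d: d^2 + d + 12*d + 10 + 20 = d^2 + 13*d + 30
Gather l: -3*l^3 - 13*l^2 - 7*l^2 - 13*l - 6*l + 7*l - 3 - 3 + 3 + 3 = -3*l^3 - 20*l^2 - 12*l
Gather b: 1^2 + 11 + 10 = 22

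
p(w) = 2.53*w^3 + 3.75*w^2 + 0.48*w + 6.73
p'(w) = 7.59*w^2 + 7.5*w + 0.48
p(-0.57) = 7.21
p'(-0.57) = -1.33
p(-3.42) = -52.25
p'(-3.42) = 63.61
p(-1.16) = 7.27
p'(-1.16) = 1.99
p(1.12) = 15.53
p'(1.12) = 18.40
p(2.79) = 92.21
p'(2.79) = 80.49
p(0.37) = 7.55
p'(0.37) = 4.29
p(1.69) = 30.46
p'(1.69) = 34.83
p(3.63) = 178.90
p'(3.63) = 127.72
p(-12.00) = -3830.87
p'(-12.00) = 1003.44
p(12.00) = 4924.33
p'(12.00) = 1183.44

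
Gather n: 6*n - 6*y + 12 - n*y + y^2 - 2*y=n*(6 - y) + y^2 - 8*y + 12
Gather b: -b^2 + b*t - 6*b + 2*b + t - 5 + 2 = -b^2 + b*(t - 4) + t - 3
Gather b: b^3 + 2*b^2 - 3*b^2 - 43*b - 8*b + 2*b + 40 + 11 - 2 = b^3 - b^2 - 49*b + 49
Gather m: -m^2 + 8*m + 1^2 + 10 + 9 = -m^2 + 8*m + 20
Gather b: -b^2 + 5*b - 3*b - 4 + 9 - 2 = -b^2 + 2*b + 3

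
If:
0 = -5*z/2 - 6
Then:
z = -12/5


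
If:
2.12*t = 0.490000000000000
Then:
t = 0.23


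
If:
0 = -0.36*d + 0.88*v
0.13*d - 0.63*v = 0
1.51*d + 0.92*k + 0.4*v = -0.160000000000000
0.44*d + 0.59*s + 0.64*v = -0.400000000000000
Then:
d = 0.00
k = -0.17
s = -0.68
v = 0.00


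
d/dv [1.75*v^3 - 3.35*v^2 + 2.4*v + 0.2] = 5.25*v^2 - 6.7*v + 2.4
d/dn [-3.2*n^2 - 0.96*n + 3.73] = -6.4*n - 0.96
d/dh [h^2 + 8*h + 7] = 2*h + 8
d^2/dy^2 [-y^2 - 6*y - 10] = -2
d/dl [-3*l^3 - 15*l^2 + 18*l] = -9*l^2 - 30*l + 18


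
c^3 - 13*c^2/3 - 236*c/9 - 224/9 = (c - 8)*(c + 4/3)*(c + 7/3)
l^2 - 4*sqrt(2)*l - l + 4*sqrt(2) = (l - 1)*(l - 4*sqrt(2))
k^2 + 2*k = k*(k + 2)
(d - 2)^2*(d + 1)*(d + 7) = d^4 + 4*d^3 - 21*d^2 + 4*d + 28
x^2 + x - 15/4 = (x - 3/2)*(x + 5/2)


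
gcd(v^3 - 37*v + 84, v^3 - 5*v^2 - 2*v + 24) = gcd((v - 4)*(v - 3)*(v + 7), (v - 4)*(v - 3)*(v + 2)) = v^2 - 7*v + 12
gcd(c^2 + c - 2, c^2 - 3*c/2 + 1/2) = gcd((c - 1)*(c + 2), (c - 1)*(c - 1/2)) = c - 1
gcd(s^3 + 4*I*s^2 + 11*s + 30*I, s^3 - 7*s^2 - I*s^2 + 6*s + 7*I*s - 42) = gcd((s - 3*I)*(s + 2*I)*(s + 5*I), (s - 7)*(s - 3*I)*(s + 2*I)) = s^2 - I*s + 6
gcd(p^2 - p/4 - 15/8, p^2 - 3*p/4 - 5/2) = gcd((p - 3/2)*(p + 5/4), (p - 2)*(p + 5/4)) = p + 5/4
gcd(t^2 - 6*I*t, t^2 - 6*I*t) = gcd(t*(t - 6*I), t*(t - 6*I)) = t^2 - 6*I*t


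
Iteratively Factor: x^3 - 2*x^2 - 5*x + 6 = (x - 3)*(x^2 + x - 2) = (x - 3)*(x - 1)*(x + 2)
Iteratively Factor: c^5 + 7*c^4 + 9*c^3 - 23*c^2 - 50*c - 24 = (c + 4)*(c^4 + 3*c^3 - 3*c^2 - 11*c - 6) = (c - 2)*(c + 4)*(c^3 + 5*c^2 + 7*c + 3) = (c - 2)*(c + 1)*(c + 4)*(c^2 + 4*c + 3) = (c - 2)*(c + 1)*(c + 3)*(c + 4)*(c + 1)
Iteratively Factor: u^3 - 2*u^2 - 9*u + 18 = (u - 2)*(u^2 - 9) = (u - 2)*(u + 3)*(u - 3)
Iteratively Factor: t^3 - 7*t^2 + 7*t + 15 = (t + 1)*(t^2 - 8*t + 15) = (t - 3)*(t + 1)*(t - 5)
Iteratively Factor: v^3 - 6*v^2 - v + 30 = (v - 5)*(v^2 - v - 6) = (v - 5)*(v - 3)*(v + 2)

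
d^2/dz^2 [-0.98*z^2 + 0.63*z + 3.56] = -1.96000000000000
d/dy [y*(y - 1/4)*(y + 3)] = 3*y^2 + 11*y/2 - 3/4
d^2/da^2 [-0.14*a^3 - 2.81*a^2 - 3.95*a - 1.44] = -0.84*a - 5.62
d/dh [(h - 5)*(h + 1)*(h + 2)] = 3*h^2 - 4*h - 13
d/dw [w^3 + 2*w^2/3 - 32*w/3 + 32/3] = 3*w^2 + 4*w/3 - 32/3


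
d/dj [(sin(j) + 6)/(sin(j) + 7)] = cos(j)/(sin(j) + 7)^2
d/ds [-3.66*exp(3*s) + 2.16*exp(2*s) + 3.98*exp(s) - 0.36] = (-10.98*exp(2*s) + 4.32*exp(s) + 3.98)*exp(s)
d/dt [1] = 0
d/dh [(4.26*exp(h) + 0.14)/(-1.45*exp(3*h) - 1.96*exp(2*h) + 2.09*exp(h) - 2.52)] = (12.354*exp(3*h) + 8.9586*exp(2*h) + 0.5488*exp(h) - 11.0278)*exp(h)/(2.1025*exp(6*h) + 5.684*exp(5*h) - 2.2194*exp(4*h) - 0.8848*exp(3*h) + 14.2465*exp(2*h) - 10.5336*exp(h) + 6.3504)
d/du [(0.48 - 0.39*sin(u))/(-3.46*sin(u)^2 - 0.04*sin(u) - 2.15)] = (-1.3494*sin(u)^2 + 3.3216*sin(u) + 0.8577)*cos(u)/(11.9716*sin(u)^4 + 0.2768*sin(u)^3 + 14.8796*sin(u)^2 + 0.172*sin(u) + 4.6225)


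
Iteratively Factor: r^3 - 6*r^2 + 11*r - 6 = (r - 1)*(r^2 - 5*r + 6) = (r - 3)*(r - 1)*(r - 2)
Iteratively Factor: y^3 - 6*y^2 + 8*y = (y - 2)*(y^2 - 4*y) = y*(y - 2)*(y - 4)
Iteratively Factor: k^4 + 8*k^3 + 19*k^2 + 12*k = (k + 1)*(k^3 + 7*k^2 + 12*k) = k*(k + 1)*(k^2 + 7*k + 12) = k*(k + 1)*(k + 3)*(k + 4)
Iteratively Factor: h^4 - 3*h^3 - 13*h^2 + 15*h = (h - 1)*(h^3 - 2*h^2 - 15*h) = (h - 1)*(h + 3)*(h^2 - 5*h) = h*(h - 1)*(h + 3)*(h - 5)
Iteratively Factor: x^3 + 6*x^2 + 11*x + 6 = (x + 2)*(x^2 + 4*x + 3) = (x + 2)*(x + 3)*(x + 1)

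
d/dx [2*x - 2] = 2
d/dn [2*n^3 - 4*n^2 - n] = 6*n^2 - 8*n - 1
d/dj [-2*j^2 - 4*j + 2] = -4*j - 4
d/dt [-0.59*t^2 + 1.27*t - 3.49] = 1.27 - 1.18*t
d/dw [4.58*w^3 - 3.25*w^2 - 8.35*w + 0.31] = 13.74*w^2 - 6.5*w - 8.35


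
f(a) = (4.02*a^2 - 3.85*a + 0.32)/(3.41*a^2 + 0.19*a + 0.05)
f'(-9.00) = 0.02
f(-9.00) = 1.31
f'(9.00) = 0.01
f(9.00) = 1.05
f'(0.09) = -33.55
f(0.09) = 0.06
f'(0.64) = 1.75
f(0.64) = -0.32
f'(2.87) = 0.13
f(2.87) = 0.78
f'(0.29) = 2.60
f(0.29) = -1.17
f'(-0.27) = 20.28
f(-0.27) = 6.68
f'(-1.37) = 0.74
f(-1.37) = 2.12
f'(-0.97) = 1.54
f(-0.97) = 2.55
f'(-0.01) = -99.77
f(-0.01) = 7.41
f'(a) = (-6.82*a - 0.19)*(4.02*a^2 - 3.85*a + 0.32)/(3.41*a^2 + 0.19*a + 0.05)^2 + (8.04*a - 3.85)/(3.41*a^2 + 0.19*a + 0.05)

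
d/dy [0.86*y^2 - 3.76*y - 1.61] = 1.72*y - 3.76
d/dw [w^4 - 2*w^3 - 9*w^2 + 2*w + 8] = 4*w^3 - 6*w^2 - 18*w + 2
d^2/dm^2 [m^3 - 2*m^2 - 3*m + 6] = 6*m - 4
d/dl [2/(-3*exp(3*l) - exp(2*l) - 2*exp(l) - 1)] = (18*exp(2*l) + 4*exp(l) + 4)*exp(l)/(3*exp(3*l) + exp(2*l) + 2*exp(l) + 1)^2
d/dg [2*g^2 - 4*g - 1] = 4*g - 4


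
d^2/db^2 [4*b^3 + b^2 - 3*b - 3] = 24*b + 2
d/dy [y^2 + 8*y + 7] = 2*y + 8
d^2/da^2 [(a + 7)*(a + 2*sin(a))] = -2*(a + 7)*sin(a) + 4*cos(a) + 2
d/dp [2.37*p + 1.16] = 2.37000000000000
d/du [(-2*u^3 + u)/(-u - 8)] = 4*(u^3 + 12*u^2 - 2)/(u^2 + 16*u + 64)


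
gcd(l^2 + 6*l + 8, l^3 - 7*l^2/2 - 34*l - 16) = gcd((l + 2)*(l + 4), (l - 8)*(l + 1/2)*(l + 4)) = l + 4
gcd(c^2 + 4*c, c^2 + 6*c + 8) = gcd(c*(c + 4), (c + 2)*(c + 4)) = c + 4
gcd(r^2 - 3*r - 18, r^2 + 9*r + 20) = 1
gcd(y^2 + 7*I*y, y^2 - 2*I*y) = y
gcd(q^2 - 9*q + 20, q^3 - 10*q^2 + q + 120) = q - 5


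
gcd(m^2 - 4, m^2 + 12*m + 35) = 1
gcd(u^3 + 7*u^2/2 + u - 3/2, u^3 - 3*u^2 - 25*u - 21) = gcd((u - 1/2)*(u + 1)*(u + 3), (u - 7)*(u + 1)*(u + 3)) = u^2 + 4*u + 3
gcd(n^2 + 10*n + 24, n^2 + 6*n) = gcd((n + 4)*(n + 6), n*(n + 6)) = n + 6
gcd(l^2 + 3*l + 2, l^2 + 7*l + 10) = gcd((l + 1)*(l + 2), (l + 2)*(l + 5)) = l + 2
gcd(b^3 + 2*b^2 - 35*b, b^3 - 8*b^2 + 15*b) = b^2 - 5*b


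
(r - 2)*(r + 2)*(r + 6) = r^3 + 6*r^2 - 4*r - 24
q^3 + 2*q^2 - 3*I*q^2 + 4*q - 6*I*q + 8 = (q + 2)*(q - 4*I)*(q + I)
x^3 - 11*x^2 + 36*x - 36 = (x - 6)*(x - 3)*(x - 2)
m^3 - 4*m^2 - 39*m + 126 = (m - 7)*(m - 3)*(m + 6)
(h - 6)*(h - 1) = h^2 - 7*h + 6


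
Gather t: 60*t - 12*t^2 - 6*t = -12*t^2 + 54*t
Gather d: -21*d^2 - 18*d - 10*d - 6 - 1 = -21*d^2 - 28*d - 7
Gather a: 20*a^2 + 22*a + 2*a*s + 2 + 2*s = 20*a^2 + a*(2*s + 22) + 2*s + 2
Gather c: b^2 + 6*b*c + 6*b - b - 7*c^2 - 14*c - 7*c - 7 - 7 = b^2 + 5*b - 7*c^2 + c*(6*b - 21) - 14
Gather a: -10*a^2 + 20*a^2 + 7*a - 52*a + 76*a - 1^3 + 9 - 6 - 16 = 10*a^2 + 31*a - 14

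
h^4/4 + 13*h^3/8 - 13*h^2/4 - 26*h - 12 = (h/4 + 1)*(h - 4)*(h + 1/2)*(h + 6)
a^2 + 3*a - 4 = (a - 1)*(a + 4)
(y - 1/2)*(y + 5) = y^2 + 9*y/2 - 5/2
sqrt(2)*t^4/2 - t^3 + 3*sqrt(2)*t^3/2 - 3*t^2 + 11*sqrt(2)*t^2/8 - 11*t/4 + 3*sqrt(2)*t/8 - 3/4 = (t + 1/2)*(t + 3/2)*(t - sqrt(2))*(sqrt(2)*t/2 + sqrt(2)/2)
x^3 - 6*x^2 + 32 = (x - 4)^2*(x + 2)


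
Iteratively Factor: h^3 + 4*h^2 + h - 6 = (h - 1)*(h^2 + 5*h + 6) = (h - 1)*(h + 3)*(h + 2)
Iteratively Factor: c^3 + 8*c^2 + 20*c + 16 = (c + 2)*(c^2 + 6*c + 8) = (c + 2)^2*(c + 4)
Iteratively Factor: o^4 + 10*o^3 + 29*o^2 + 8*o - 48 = (o + 4)*(o^3 + 6*o^2 + 5*o - 12) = (o + 4)^2*(o^2 + 2*o - 3) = (o - 1)*(o + 4)^2*(o + 3)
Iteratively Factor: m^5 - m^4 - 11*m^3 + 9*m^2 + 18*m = (m + 3)*(m^4 - 4*m^3 + m^2 + 6*m) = (m - 3)*(m + 3)*(m^3 - m^2 - 2*m) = (m - 3)*(m - 2)*(m + 3)*(m^2 + m) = (m - 3)*(m - 2)*(m + 1)*(m + 3)*(m)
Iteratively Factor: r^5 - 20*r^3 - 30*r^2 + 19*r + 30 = (r + 3)*(r^4 - 3*r^3 - 11*r^2 + 3*r + 10) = (r + 1)*(r + 3)*(r^3 - 4*r^2 - 7*r + 10) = (r - 5)*(r + 1)*(r + 3)*(r^2 + r - 2) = (r - 5)*(r - 1)*(r + 1)*(r + 3)*(r + 2)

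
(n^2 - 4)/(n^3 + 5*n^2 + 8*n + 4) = (n - 2)/(n^2 + 3*n + 2)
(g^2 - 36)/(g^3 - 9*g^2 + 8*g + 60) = (g + 6)/(g^2 - 3*g - 10)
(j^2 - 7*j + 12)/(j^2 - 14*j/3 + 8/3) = 3*(j - 3)/(3*j - 2)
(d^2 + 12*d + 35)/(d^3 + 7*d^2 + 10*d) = (d + 7)/(d*(d + 2))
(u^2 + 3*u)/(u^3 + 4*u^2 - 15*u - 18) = u*(u + 3)/(u^3 + 4*u^2 - 15*u - 18)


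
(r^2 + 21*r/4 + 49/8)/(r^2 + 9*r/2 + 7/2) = (r + 7/4)/(r + 1)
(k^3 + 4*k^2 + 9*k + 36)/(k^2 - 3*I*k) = k + 4 + 3*I + 12*I/k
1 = 1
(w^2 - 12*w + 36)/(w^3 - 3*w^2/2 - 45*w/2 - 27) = 2*(w - 6)/(2*w^2 + 9*w + 9)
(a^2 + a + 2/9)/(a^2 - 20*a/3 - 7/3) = (a + 2/3)/(a - 7)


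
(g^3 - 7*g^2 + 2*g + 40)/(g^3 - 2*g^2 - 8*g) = (g - 5)/g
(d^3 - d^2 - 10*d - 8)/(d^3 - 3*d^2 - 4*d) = (d + 2)/d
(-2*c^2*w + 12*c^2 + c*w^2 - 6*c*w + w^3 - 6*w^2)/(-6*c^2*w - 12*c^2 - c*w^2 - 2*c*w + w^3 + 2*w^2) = (-c*w + 6*c + w^2 - 6*w)/(-3*c*w - 6*c + w^2 + 2*w)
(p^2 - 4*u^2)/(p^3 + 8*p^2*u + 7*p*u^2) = (p^2 - 4*u^2)/(p*(p^2 + 8*p*u + 7*u^2))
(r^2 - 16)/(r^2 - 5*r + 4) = (r + 4)/(r - 1)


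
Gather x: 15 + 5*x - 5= 5*x + 10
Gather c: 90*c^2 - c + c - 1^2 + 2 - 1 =90*c^2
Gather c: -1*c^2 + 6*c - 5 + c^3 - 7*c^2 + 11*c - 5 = c^3 - 8*c^2 + 17*c - 10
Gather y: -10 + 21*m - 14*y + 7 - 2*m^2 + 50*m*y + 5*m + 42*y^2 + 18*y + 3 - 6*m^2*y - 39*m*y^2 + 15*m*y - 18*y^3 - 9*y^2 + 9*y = -2*m^2 + 26*m - 18*y^3 + y^2*(33 - 39*m) + y*(-6*m^2 + 65*m + 13)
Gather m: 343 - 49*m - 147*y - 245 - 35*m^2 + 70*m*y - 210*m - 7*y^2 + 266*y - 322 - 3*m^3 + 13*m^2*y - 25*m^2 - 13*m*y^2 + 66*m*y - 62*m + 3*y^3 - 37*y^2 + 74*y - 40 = -3*m^3 + m^2*(13*y - 60) + m*(-13*y^2 + 136*y - 321) + 3*y^3 - 44*y^2 + 193*y - 264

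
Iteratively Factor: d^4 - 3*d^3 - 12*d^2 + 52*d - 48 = (d - 2)*(d^3 - d^2 - 14*d + 24) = (d - 3)*(d - 2)*(d^2 + 2*d - 8) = (d - 3)*(d - 2)*(d + 4)*(d - 2)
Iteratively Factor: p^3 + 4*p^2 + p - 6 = (p + 3)*(p^2 + p - 2) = (p + 2)*(p + 3)*(p - 1)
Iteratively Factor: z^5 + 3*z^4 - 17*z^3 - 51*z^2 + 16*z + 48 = (z - 1)*(z^4 + 4*z^3 - 13*z^2 - 64*z - 48) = (z - 4)*(z - 1)*(z^3 + 8*z^2 + 19*z + 12) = (z - 4)*(z - 1)*(z + 1)*(z^2 + 7*z + 12) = (z - 4)*(z - 1)*(z + 1)*(z + 3)*(z + 4)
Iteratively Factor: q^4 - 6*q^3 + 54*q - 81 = (q + 3)*(q^3 - 9*q^2 + 27*q - 27) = (q - 3)*(q + 3)*(q^2 - 6*q + 9) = (q - 3)^2*(q + 3)*(q - 3)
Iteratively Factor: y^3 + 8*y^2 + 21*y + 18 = (y + 3)*(y^2 + 5*y + 6) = (y + 3)^2*(y + 2)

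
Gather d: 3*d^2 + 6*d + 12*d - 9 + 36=3*d^2 + 18*d + 27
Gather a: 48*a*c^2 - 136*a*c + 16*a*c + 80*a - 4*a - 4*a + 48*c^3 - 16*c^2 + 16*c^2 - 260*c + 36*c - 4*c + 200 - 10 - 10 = a*(48*c^2 - 120*c + 72) + 48*c^3 - 228*c + 180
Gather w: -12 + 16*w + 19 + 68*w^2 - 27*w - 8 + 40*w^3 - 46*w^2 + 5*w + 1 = 40*w^3 + 22*w^2 - 6*w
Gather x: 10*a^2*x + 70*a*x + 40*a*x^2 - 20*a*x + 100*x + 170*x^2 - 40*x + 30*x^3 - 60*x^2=30*x^3 + x^2*(40*a + 110) + x*(10*a^2 + 50*a + 60)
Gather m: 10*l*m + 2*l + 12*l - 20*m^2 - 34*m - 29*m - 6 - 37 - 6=14*l - 20*m^2 + m*(10*l - 63) - 49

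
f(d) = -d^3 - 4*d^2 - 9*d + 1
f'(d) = -3*d^2 - 8*d - 9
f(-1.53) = 8.99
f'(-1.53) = -3.78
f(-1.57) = 9.14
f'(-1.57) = -3.83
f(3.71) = -138.51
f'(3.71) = -79.97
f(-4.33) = 46.16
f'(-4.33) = -30.61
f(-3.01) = 19.12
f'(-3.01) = -12.10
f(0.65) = -6.81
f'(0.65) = -15.47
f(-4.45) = 49.96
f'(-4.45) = -32.81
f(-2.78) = 16.59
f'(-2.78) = -9.95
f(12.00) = -2411.00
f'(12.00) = -537.00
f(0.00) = 1.00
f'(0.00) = -9.00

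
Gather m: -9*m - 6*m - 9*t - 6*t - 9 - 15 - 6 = -15*m - 15*t - 30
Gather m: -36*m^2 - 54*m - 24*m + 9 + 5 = -36*m^2 - 78*m + 14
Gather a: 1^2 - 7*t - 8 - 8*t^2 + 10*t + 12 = -8*t^2 + 3*t + 5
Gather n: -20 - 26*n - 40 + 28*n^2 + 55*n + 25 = 28*n^2 + 29*n - 35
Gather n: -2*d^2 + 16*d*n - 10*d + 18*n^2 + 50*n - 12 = -2*d^2 - 10*d + 18*n^2 + n*(16*d + 50) - 12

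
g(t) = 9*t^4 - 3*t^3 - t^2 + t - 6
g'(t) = 36*t^3 - 9*t^2 - 2*t + 1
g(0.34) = -5.77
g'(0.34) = 0.69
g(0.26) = -5.82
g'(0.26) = 0.50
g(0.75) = -4.23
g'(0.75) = 9.62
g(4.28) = 2764.83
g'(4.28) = 2650.07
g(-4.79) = 5033.86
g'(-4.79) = -4152.40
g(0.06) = -5.94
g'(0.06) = 0.86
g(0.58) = -5.32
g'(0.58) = 3.84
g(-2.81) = 610.99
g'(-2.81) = -863.21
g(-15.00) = 465504.00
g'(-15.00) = -123494.00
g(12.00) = 181302.00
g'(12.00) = 60889.00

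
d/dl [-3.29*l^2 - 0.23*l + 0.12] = -6.58*l - 0.23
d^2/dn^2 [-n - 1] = 0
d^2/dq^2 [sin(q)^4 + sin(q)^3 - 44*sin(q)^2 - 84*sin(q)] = -16*sin(q)^4 - 9*sin(q)^3 + 188*sin(q)^2 + 90*sin(q) - 88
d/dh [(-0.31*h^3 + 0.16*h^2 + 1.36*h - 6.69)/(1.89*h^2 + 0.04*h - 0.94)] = (-0.5859*h^4 - 0.0248*h^3 - 1.6898*h^2 + 24.9874*h - 1.0108)/(3.5721*h^4 + 0.1512*h^3 - 3.5516*h^2 - 0.0752*h + 0.8836)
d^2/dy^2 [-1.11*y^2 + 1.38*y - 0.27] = -2.22000000000000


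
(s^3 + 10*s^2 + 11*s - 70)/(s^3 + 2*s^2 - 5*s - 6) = (s^2 + 12*s + 35)/(s^2 + 4*s + 3)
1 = 1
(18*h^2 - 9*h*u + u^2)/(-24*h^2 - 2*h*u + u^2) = (-3*h + u)/(4*h + u)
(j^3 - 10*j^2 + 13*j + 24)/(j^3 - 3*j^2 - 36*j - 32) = (j - 3)/(j + 4)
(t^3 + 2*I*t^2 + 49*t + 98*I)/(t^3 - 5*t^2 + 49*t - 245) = (t + 2*I)/(t - 5)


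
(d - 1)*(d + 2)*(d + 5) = d^3 + 6*d^2 + 3*d - 10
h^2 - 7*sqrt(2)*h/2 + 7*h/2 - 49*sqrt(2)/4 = (h + 7/2)*(h - 7*sqrt(2)/2)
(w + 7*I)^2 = w^2 + 14*I*w - 49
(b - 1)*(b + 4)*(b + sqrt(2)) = b^3 + sqrt(2)*b^2 + 3*b^2 - 4*b + 3*sqrt(2)*b - 4*sqrt(2)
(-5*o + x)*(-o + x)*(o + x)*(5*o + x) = 25*o^4 - 26*o^2*x^2 + x^4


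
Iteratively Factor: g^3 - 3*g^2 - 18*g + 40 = (g - 5)*(g^2 + 2*g - 8) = (g - 5)*(g + 4)*(g - 2)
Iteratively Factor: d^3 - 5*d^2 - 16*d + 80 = (d + 4)*(d^2 - 9*d + 20) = (d - 5)*(d + 4)*(d - 4)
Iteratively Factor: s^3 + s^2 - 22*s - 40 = (s + 2)*(s^2 - s - 20) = (s + 2)*(s + 4)*(s - 5)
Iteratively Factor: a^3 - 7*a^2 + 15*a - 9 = (a - 3)*(a^2 - 4*a + 3) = (a - 3)*(a - 1)*(a - 3)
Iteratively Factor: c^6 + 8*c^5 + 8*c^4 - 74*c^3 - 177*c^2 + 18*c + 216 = (c + 4)*(c^5 + 4*c^4 - 8*c^3 - 42*c^2 - 9*c + 54) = (c - 3)*(c + 4)*(c^4 + 7*c^3 + 13*c^2 - 3*c - 18) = (c - 3)*(c + 2)*(c + 4)*(c^3 + 5*c^2 + 3*c - 9) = (c - 3)*(c + 2)*(c + 3)*(c + 4)*(c^2 + 2*c - 3) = (c - 3)*(c + 2)*(c + 3)^2*(c + 4)*(c - 1)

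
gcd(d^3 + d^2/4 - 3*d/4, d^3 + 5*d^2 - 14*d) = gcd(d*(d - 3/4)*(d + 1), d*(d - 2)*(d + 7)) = d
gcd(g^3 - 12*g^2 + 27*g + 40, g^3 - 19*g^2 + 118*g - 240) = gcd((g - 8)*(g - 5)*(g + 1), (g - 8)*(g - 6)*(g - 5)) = g^2 - 13*g + 40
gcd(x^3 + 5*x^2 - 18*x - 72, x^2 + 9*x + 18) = x^2 + 9*x + 18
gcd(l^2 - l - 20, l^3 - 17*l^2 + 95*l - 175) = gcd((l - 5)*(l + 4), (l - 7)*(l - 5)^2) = l - 5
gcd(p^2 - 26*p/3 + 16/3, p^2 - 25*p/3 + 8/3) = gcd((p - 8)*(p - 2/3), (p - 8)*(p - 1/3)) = p - 8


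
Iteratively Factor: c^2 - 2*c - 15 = (c + 3)*(c - 5)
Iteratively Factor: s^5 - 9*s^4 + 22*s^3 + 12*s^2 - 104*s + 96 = (s - 2)*(s^4 - 7*s^3 + 8*s^2 + 28*s - 48) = (s - 2)*(s + 2)*(s^3 - 9*s^2 + 26*s - 24) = (s - 4)*(s - 2)*(s + 2)*(s^2 - 5*s + 6) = (s - 4)*(s - 3)*(s - 2)*(s + 2)*(s - 2)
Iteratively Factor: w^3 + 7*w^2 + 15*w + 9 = (w + 1)*(w^2 + 6*w + 9) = (w + 1)*(w + 3)*(w + 3)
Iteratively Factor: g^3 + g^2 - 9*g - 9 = (g + 3)*(g^2 - 2*g - 3) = (g - 3)*(g + 3)*(g + 1)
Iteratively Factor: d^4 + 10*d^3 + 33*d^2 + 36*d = (d + 4)*(d^3 + 6*d^2 + 9*d) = (d + 3)*(d + 4)*(d^2 + 3*d) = d*(d + 3)*(d + 4)*(d + 3)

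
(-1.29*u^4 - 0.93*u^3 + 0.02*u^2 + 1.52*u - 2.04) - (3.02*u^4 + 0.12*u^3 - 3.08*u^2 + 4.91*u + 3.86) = -4.31*u^4 - 1.05*u^3 + 3.1*u^2 - 3.39*u - 5.9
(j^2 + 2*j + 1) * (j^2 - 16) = j^4 + 2*j^3 - 15*j^2 - 32*j - 16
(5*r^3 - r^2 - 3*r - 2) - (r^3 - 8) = 4*r^3 - r^2 - 3*r + 6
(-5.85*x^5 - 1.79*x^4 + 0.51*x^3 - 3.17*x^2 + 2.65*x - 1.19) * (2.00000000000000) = -11.7*x^5 - 3.58*x^4 + 1.02*x^3 - 6.34*x^2 + 5.3*x - 2.38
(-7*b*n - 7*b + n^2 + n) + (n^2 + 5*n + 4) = -7*b*n - 7*b + 2*n^2 + 6*n + 4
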